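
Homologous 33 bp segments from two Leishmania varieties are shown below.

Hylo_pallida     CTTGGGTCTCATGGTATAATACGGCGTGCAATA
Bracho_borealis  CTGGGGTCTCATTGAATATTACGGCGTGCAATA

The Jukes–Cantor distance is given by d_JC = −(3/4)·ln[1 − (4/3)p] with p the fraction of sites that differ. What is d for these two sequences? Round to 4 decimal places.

0.1322

The sequences differ at positions 3 (T/G), 13 (G/T), 15 (T/A), 19 (A/T).
p = 4/33 = 0.121212.
d = −0.75 · ln(1 − (4/3)·0.121212) = −0.75 · ln(0.838384) = −0.75 · (-0.176279) = 0.1322.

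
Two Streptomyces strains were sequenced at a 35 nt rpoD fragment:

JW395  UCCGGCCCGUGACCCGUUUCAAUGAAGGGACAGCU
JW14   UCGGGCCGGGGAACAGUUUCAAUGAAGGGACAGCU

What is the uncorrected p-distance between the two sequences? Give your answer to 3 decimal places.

0.143

Differing sites — 3:C/G; 8:C/G; 10:U/G; 13:C/A; 15:C/A.
There are 5 differences over 35 sites, so p = 5/35 = 0.143.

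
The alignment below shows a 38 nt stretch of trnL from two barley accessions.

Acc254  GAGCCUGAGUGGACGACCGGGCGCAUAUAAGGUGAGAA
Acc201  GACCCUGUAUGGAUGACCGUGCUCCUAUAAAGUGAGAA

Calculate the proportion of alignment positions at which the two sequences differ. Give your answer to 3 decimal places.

Differing sites — 3:G/C; 8:A/U; 9:G/A; 14:C/U; 20:G/U; 23:G/U; 25:A/C; 31:G/A.
There are 8 differences over 38 sites, so p = 8/38 = 0.211.

0.211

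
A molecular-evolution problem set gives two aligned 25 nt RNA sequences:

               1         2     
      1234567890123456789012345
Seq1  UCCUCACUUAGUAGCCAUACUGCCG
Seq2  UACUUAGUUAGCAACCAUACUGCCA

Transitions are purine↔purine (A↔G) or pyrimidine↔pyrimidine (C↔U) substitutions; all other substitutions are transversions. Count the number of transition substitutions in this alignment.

4

The sequences differ at positions 2 (C/A, transversion), 5 (C/U, transition), 7 (C/G, transversion), 12 (U/C, transition), 14 (G/A, transition), 25 (G/A, transition).
Of the 6 differences, 4 transitions and 2 transversions, so the answer is 4.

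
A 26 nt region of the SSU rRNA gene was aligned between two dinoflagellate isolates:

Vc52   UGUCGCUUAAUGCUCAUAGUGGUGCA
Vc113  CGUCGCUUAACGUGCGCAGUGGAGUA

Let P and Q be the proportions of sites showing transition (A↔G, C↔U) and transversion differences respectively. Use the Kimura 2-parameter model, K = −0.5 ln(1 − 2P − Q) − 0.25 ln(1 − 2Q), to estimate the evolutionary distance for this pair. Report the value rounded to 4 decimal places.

Mismatches occur at site 1 (U/C, transition), site 11 (U/C, transition), site 13 (C/U, transition), site 14 (U/G, transversion), site 16 (A/G, transition), site 17 (U/C, transition), site 23 (U/A, transversion), site 25 (C/U, transition).
Of the 8 differences, 6 transitions and 2 transversions over 26 sites: P = 6/26 = 0.230769, Q = 2/26 = 0.076923.
d = −0.5·ln(0.461539) − 0.25·ln(0.846154) = −0.5·(-0.773189) − 0.25·(-0.167054) = 0.4284.

0.4284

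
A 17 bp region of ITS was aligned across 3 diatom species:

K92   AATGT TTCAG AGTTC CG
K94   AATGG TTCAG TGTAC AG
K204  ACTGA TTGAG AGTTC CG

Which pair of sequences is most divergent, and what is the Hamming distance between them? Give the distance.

Pairwise Hamming distances:
  K92 vs K94: 4
  K92 vs K204: 3
  K94 vs K204: 6
The largest is 6, between K94 and K204.

6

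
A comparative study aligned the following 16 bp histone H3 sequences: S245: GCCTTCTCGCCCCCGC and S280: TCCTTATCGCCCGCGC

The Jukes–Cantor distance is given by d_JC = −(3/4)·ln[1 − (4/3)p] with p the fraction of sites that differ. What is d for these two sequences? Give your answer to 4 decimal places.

0.2158

Mismatches occur at site 1 (G→T), site 6 (C→A), site 13 (C→G).
p = 3/16 = 0.187500.
d = −0.75 · ln(1 − (4/3)·0.187500) = −0.75 · ln(0.750000) = −0.75 · (-0.287682) = 0.2158.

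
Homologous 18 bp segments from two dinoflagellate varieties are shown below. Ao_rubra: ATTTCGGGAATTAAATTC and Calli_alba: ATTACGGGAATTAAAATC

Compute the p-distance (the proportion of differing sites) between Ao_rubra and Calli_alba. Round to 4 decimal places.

0.1111

Mismatches occur at site 4 (T/A), site 16 (T/A).
There are 2 differences over 18 sites, so p = 2/18 = 0.1111.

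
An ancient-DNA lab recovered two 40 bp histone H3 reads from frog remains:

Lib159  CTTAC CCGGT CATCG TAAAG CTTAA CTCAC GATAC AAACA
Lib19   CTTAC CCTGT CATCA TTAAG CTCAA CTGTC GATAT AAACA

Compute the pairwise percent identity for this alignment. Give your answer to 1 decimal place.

Mismatches occur at site 8 (G/T), site 15 (G/A), site 17 (A/T), site 23 (T/C), site 28 (C/G), site 29 (A/T), site 35 (C/T).
33 of the 40 sites match, so the percent identity is 33/40 × 100 = 82.5%.

82.5%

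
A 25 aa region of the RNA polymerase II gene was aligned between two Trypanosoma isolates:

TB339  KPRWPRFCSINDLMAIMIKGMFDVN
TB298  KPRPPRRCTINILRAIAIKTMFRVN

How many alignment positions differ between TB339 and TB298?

8

The sequences differ at positions 4 (W/P), 7 (F/R), 9 (S/T), 12 (D/I), 14 (M/R), 17 (M/A), 20 (G/T), 23 (D/R).
That gives 8 mismatches out of 25 aligned sites, so the Hamming distance is 8.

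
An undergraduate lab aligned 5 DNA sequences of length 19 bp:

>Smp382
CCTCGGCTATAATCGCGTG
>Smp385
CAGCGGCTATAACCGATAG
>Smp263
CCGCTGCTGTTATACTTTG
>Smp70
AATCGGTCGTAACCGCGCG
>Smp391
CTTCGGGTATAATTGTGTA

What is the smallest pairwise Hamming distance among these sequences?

5

Pairwise Hamming distances:
  Smp382 vs Smp385: 6
  Smp382 vs Smp263: 8
  Smp382 vs Smp70: 7
  Smp382 vs Smp391: 5
  Smp385 vs Smp263: 9
  Smp385 vs Smp70: 8
  Smp385 vs Smp391: 9
  Smp263 vs Smp70: 13
  Smp263 vs Smp391: 10
  Smp70 vs Smp391: 10
The smallest is 5, between Smp382 and Smp391.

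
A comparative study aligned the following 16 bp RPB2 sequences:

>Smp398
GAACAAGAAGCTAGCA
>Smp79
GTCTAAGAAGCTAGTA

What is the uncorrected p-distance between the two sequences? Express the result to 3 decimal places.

0.250

Mismatches occur at site 2 (A↔T), site 3 (A↔C), site 4 (C↔T), site 15 (C↔T).
There are 4 differences over 16 sites, so p = 4/16 = 0.250.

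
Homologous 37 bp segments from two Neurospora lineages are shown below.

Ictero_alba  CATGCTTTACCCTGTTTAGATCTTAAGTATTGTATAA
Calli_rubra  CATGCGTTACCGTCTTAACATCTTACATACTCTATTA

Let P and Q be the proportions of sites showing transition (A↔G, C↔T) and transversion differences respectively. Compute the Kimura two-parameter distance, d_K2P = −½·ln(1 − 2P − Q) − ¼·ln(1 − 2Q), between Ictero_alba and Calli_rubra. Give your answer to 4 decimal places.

Mismatches occur at site 6 (T/G, transversion), site 12 (C/G, transversion), site 14 (G/C, transversion), site 17 (T/A, transversion), site 19 (G/C, transversion), site 26 (A/C, transversion), site 27 (G/A, transition), site 30 (T/C, transition), site 32 (G/C, transversion), site 36 (A/T, transversion).
Of the 10 differences, 2 transitions and 8 transversions over 37 sites: P = 2/37 = 0.054054, Q = 8/37 = 0.216216.
d = −0.5·ln(0.675676) − 0.25·ln(0.567568) = −0.5·(-0.392042) − 0.25·(-0.566395) = 0.3376.

0.3376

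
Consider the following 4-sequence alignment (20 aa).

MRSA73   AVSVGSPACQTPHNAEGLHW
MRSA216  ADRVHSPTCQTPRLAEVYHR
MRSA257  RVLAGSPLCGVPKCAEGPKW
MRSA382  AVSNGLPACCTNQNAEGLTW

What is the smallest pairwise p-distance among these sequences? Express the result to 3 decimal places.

0.300

Pairwise Hamming distances:
  MRSA73 vs MRSA216: 9
  MRSA73 vs MRSA257: 10
  MRSA73 vs MRSA382: 6
  MRSA216 vs MRSA257: 14
  MRSA216 vs MRSA382: 14
  MRSA257 vs MRSA382: 12
The smallest is 6 mismatches, between MRSA73 and MRSA382; p = 6/20 = 0.300.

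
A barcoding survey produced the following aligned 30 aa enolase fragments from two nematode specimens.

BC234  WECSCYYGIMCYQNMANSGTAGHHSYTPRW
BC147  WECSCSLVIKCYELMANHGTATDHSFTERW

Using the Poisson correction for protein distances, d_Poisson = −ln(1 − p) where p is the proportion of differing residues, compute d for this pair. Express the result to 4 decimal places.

0.4568

Differing sites — 6:Y/S; 7:Y/L; 8:G/V; 10:M/K; 13:Q/E; 14:N/L; 18:S/H; 22:G/T; 23:H/D; 26:Y/F; 28:P/E.
p = 11/30 = 0.366667.
d = −ln(1 − 0.366667) = −ln(0.633333) = 0.4568.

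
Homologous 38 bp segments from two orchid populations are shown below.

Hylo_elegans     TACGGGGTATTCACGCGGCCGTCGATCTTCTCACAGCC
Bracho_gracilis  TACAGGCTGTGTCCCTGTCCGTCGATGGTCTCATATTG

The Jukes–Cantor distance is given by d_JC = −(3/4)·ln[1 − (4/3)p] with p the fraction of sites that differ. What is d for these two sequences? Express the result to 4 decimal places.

0.5604

Differing sites — 4:G/A; 7:G/C; 9:A/G; 11:T/G; 12:C/T; 13:A/C; 15:G/C; 16:C/T; 18:G/T; 27:C/G; 28:T/G; 34:C/T; 36:G/T; 37:C/T; 38:C/G.
p = 15/38 = 0.394737.
d = −0.75 · ln(1 − (4/3)·0.394737) = −0.75 · ln(0.473684) = −0.75 · (-0.747215) = 0.5604.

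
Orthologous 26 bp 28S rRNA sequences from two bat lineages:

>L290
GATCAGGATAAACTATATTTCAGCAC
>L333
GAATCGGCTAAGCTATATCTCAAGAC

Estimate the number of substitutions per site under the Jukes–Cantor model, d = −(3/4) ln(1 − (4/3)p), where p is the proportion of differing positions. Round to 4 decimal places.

0.3961

The sequences differ at positions 3 (T/A), 4 (C/T), 5 (A/C), 8 (A/C), 12 (A/G), 19 (T/C), 23 (G/A), 24 (C/G).
p = 8/26 = 0.307692.
d = −0.75 · ln(1 − (4/3)·0.307692) = −0.75 · ln(0.589744) = −0.75 · (-0.528067) = 0.3961.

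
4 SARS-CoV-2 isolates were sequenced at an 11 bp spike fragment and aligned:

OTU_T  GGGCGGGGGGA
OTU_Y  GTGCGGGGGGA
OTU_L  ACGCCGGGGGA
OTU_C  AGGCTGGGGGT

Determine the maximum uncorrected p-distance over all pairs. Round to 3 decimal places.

Pairwise Hamming distances:
  OTU_T vs OTU_Y: 1
  OTU_T vs OTU_L: 3
  OTU_T vs OTU_C: 3
  OTU_Y vs OTU_L: 3
  OTU_Y vs OTU_C: 4
  OTU_L vs OTU_C: 3
The largest is 4 mismatches, between OTU_Y and OTU_C; p = 4/11 = 0.364.

0.364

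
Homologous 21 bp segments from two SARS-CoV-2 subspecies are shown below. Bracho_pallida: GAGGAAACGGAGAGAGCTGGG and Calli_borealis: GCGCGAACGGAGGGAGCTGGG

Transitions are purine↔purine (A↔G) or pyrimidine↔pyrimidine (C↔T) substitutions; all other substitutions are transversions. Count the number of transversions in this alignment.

2

Mismatches occur at site 2 (A↔C, transversion), site 4 (G↔C, transversion), site 5 (A↔G, transition), site 13 (A↔G, transition).
Of the 4 differences, 2 transitions and 2 transversions, so the answer is 2.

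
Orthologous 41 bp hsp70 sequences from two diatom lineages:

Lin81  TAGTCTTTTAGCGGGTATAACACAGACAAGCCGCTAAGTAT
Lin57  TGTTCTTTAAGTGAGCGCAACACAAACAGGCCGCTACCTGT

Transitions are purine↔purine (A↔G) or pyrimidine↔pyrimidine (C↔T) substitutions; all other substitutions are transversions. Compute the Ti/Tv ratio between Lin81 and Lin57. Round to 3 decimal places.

2.250

The sequences differ at positions 2 (A/G, transition), 3 (G/T, transversion), 9 (T/A, transversion), 12 (C/T, transition), 14 (G/A, transition), 16 (T/C, transition), 17 (A/G, transition), 18 (T/C, transition), 25 (G/A, transition), 29 (A/G, transition), 37 (A/C, transversion), 38 (G/C, transversion), 40 (A/G, transition).
Of the 13 differences, 9 transitions and 4 transversions, so Ti/Tv = 9/4 = 2.250.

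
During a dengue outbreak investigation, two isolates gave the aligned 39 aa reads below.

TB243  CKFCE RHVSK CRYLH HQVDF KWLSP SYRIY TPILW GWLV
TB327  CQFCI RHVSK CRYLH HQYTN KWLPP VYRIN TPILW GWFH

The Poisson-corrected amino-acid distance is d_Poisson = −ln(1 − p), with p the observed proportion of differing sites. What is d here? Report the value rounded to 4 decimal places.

The sequences differ at positions 2 (K/Q), 5 (E/I), 18 (V/Y), 19 (D/T), 20 (F/N), 24 (S/P), 26 (S/V), 30 (Y/N), 38 (L/F), 39 (V/H).
p = 10/39 = 0.256410.
d = −ln(1 − 0.256410) = −ln(0.743590) = 0.2963.

0.2963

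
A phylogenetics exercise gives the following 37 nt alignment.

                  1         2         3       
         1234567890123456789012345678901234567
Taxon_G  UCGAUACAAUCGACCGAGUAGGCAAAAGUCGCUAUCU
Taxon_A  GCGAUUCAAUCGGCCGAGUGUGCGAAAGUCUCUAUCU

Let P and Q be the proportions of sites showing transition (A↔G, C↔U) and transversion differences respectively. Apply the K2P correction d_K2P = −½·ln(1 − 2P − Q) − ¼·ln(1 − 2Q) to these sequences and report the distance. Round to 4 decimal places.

0.2184

The sequences differ at positions 1 (U/G, transversion), 6 (A/U, transversion), 13 (A/G, transition), 20 (A/G, transition), 21 (G/U, transversion), 24 (A/G, transition), 31 (G/U, transversion).
Of the 7 differences, 3 transitions and 4 transversions over 37 sites: P = 3/37 = 0.081081, Q = 4/37 = 0.108108.
d = −0.5·ln(0.729730) − 0.25·ln(0.783784) = −0.5·(-0.315081) − 0.25·(-0.243622) = 0.2184.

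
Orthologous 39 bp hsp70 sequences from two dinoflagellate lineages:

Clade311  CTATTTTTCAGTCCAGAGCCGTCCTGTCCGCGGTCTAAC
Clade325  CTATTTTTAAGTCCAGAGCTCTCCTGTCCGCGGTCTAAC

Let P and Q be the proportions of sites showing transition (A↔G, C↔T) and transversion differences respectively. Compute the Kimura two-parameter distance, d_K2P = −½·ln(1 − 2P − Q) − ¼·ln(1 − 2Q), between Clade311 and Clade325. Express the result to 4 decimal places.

The sequences differ at positions 9 (C/A, transversion), 20 (C/T, transition), 21 (G/C, transversion).
Of the 3 differences, 1 transition and 2 transversions over 39 sites: P = 1/39 = 0.025641, Q = 2/39 = 0.051282.
d = −0.5·ln(0.897436) − 0.25·ln(0.897436) = −0.5·(-0.108213) − 0.25·(-0.108213) = 0.0812.

0.0812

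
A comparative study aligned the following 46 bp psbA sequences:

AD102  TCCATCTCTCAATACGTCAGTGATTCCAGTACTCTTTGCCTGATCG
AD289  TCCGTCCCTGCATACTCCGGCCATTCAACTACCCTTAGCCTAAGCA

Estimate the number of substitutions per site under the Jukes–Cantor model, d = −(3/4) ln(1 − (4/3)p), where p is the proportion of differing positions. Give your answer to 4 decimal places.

The sequences differ at positions 4 (A/G), 7 (T/C), 10 (C/G), 11 (A/C), 16 (G/T), 17 (T/C), 19 (A/G), 21 (T/C), 22 (G/C), 27 (C/A), 29 (G/C), 33 (T/C), 37 (T/A), 42 (G/A), 44 (T/G), 46 (G/A).
p = 16/46 = 0.347826.
d = −0.75 · ln(1 − (4/3)·0.347826) = −0.75 · ln(0.536232) = −0.75 · (-0.623188) = 0.4674.

0.4674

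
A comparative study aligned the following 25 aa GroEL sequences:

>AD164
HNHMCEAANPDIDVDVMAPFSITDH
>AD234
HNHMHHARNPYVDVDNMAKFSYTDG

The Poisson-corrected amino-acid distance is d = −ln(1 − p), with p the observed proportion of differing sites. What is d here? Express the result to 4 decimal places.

Mismatches occur at site 5 (C/H), site 6 (E/H), site 8 (A/R), site 11 (D/Y), site 12 (I/V), site 16 (V/N), site 19 (P/K), site 22 (I/Y), site 25 (H/G).
p = 9/25 = 0.360000.
d = −ln(1 − 0.360000) = −ln(0.640000) = 0.4463.

0.4463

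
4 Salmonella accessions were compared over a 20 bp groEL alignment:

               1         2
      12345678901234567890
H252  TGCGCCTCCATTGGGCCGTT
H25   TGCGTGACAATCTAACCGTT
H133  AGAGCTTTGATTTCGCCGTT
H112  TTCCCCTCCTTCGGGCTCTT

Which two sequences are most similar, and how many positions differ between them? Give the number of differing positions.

Pairwise Hamming distances:
  H252 vs H25: 8
  H252 vs H133: 7
  H252 vs H112: 6
  H25 vs H133: 10
  H25 vs H112: 12
  H133 vs H112: 13
The smallest is 6, between H252 and H112.

6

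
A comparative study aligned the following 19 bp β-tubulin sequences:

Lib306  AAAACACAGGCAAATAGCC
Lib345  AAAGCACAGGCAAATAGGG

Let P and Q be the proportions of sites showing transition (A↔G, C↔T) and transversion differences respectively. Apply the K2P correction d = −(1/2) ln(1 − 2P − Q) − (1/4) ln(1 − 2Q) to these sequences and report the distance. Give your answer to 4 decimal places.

0.1773

Mismatches occur at site 4 (A↔G, transition), site 18 (C↔G, transversion), site 19 (C↔G, transversion).
Of the 3 differences, 1 transition and 2 transversions over 19 sites: P = 1/19 = 0.052632, Q = 2/19 = 0.105263.
d = −0.5·ln(0.789473) − 0.25·ln(0.789474) = −0.5·(-0.236390) − 0.25·(-0.236388) = 0.1773.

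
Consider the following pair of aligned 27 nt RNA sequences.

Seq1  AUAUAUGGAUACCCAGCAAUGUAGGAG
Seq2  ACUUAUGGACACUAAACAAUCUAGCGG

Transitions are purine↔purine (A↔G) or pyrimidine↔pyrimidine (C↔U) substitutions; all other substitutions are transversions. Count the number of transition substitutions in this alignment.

5

Mismatches occur at site 2 (U→C, transition), site 3 (A→U, transversion), site 10 (U→C, transition), site 13 (C→U, transition), site 14 (C→A, transversion), site 16 (G→A, transition), site 21 (G→C, transversion), site 25 (G→C, transversion), site 26 (A→G, transition).
Of the 9 differences, 5 transitions and 4 transversions, so the answer is 5.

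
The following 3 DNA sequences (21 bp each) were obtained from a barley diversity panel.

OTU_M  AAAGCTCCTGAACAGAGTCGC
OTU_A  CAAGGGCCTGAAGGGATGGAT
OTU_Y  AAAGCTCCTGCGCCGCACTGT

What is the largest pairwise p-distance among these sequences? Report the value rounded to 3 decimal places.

0.571

Pairwise Hamming distances:
  OTU_M vs OTU_A: 10
  OTU_M vs OTU_Y: 8
  OTU_A vs OTU_Y: 12
The largest is 12 mismatches, between OTU_A and OTU_Y; p = 12/21 = 0.571.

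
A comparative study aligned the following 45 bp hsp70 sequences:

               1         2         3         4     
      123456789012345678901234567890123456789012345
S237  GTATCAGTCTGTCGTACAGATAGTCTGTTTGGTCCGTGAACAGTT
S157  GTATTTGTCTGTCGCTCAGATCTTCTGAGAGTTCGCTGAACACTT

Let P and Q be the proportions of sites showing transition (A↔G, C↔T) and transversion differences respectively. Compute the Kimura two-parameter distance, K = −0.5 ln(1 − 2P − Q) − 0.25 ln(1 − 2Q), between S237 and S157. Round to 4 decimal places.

The sequences differ at positions 5 (C/T, transition), 6 (A/T, transversion), 15 (T/C, transition), 16 (A/T, transversion), 22 (A/C, transversion), 23 (G/T, transversion), 28 (T/A, transversion), 29 (T/G, transversion), 30 (T/A, transversion), 32 (G/T, transversion), 35 (C/G, transversion), 36 (G/C, transversion), 43 (G/C, transversion).
Of the 13 differences, 2 transitions and 11 transversions over 45 sites: P = 2/45 = 0.044444, Q = 11/45 = 0.244444.
d = −0.5·ln(0.666668) − 0.25·ln(0.511112) = −0.5·(-0.405463) − 0.25·(-0.671167) = 0.3705.

0.3705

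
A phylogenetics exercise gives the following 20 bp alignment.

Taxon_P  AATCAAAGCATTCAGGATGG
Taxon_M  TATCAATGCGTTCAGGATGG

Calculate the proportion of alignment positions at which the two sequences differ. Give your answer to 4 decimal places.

0.1500

Mismatches occur at site 1 (A↔T), site 7 (A↔T), site 10 (A↔G).
There are 3 differences over 20 sites, so p = 3/20 = 0.1500.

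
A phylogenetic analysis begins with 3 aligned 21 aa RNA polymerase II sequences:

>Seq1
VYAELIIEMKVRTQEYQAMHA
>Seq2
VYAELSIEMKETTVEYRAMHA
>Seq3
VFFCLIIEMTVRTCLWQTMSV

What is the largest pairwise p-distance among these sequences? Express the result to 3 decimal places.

Pairwise Hamming distances:
  Seq1 vs Seq2: 5
  Seq1 vs Seq3: 10
  Seq2 vs Seq3: 14
The largest is 14 mismatches, between Seq2 and Seq3; p = 14/21 = 0.667.

0.667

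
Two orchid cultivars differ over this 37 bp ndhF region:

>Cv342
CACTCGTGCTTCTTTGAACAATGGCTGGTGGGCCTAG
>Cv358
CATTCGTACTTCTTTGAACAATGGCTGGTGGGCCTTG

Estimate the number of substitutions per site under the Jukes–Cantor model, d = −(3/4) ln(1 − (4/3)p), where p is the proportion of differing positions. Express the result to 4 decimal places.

The sequences differ at positions 3 (C/T), 8 (G/A), 36 (A/T).
p = 3/37 = 0.081081.
d = −0.75 · ln(1 − (4/3)·0.081081) = −0.75 · ln(0.891892) = −0.75 · (-0.114410) = 0.0858.

0.0858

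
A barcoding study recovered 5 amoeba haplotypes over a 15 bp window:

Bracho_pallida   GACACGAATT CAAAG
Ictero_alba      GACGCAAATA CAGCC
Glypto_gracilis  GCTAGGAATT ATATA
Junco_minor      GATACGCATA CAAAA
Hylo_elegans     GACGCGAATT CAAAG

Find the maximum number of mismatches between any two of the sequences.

Pairwise Hamming distances:
  Bracho_pallida vs Ictero_alba: 6
  Bracho_pallida vs Glypto_gracilis: 7
  Bracho_pallida vs Junco_minor: 4
  Bracho_pallida vs Hylo_elegans: 1
  Ictero_alba vs Glypto_gracilis: 11
  Ictero_alba vs Junco_minor: 7
  Ictero_alba vs Hylo_elegans: 5
  Glypto_gracilis vs Junco_minor: 7
  Glypto_gracilis vs Hylo_elegans: 8
  Junco_minor vs Hylo_elegans: 5
The largest is 11, between Ictero_alba and Glypto_gracilis.

11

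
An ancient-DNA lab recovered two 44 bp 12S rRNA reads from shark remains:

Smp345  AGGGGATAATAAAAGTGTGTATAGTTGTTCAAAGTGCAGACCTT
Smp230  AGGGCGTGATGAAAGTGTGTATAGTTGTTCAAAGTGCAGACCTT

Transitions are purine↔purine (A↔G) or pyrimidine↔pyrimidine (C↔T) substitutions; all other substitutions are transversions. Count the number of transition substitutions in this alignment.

Mismatches occur at site 5 (G/C, transversion), site 6 (A/G, transition), site 8 (A/G, transition), site 11 (A/G, transition).
Of the 4 differences, 3 transitions and 1 transversion, so the answer is 3.

3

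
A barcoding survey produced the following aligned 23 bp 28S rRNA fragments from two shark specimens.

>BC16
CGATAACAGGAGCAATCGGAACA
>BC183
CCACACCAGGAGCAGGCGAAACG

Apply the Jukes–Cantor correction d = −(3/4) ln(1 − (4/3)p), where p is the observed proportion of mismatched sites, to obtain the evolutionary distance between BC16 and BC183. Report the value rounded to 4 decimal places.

Differing sites — 2:G/C; 4:T/C; 6:A/C; 15:A/G; 16:T/G; 19:G/A; 23:A/G.
p = 7/23 = 0.304348.
d = −0.75 · ln(1 − (4/3)·0.304348) = −0.75 · ln(0.594203) = −0.75 · (-0.520534) = 0.3904.

0.3904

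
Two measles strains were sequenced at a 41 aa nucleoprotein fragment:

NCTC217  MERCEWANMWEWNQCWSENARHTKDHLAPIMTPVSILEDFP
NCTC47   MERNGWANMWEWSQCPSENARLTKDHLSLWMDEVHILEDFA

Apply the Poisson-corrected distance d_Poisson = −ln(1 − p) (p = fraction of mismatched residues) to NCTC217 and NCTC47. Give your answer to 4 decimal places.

The sequences differ at positions 4 (C/N), 5 (E/G), 13 (N/S), 16 (W/P), 22 (H/L), 28 (A/S), 29 (P/L), 30 (I/W), 32 (T/D), 33 (P/E), 35 (S/H), 41 (P/A).
p = 12/41 = 0.292683.
d = −ln(1 − 0.292683) = −ln(0.707317) = 0.3463.

0.3463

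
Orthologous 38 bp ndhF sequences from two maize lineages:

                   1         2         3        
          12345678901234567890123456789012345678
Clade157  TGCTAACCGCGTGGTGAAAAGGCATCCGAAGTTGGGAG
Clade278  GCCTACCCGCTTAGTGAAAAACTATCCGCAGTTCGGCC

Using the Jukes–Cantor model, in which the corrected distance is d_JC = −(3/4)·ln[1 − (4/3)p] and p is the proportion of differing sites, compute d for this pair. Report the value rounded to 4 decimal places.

Differing sites — 1:T/G; 2:G/C; 6:A/C; 11:G/T; 13:G/A; 21:G/A; 22:G/C; 23:C/T; 29:A/C; 34:G/C; 37:A/C; 38:G/C.
p = 12/38 = 0.315789.
d = −0.75 · ln(1 − (4/3)·0.315789) = −0.75 · ln(0.578948) = −0.75 · (-0.546543) = 0.4099.

0.4099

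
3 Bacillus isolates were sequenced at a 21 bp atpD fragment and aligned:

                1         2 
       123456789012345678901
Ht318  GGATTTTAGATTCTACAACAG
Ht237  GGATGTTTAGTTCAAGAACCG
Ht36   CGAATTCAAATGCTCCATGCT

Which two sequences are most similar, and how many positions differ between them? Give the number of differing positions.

Pairwise Hamming distances:
  Ht318 vs Ht237: 7
  Ht318 vs Ht36: 10
  Ht237 vs Ht36: 13
The smallest is 7, between Ht318 and Ht237.

7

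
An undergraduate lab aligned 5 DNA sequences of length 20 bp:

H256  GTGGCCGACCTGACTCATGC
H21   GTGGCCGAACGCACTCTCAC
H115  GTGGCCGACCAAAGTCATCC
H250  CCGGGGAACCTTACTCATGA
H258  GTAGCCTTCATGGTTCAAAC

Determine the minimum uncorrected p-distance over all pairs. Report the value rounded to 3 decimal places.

0.200

Pairwise Hamming distances:
  H256 vs H21: 6
  H256 vs H115: 4
  H256 vs H250: 7
  H256 vs H258: 8
  H21 vs H115: 7
  H21 vs H250: 12
  H21 vs H258: 11
  H115 vs H250: 10
  H115 vs H258: 10
  H250 vs H258: 14
The smallest is 4 mismatches, between H256 and H115; p = 4/20 = 0.200.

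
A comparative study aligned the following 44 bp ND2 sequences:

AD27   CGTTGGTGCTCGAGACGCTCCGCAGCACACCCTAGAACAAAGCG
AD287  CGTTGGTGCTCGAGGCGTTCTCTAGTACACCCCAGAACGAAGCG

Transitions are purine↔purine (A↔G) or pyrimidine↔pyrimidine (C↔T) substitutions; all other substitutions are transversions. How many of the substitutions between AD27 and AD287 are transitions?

Differing sites — 15:A/G (Ti); 18:C/T (Ti); 21:C/T (Ti); 22:G/C (Tv); 23:C/T (Ti); 26:C/T (Ti); 33:T/C (Ti); 39:A/G (Ti).
Of the 8 differences, 7 transitions and 1 transversion, so the answer is 7.

7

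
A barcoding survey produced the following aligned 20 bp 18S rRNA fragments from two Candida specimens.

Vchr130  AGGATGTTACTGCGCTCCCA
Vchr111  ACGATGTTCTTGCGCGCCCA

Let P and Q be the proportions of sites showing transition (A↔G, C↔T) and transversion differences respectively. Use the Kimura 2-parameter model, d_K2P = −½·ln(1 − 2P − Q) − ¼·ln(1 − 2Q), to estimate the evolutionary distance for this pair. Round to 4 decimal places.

0.2330

The sequences differ at positions 2 (G/C, transversion), 9 (A/C, transversion), 10 (C/T, transition), 16 (T/G, transversion).
Of the 4 differences, 1 transition and 3 transversions over 20 sites: P = 1/20 = 0.050000, Q = 3/20 = 0.150000.
d = −0.5·ln(0.750000) − 0.25·ln(0.700000) = −0.5·(-0.287682) − 0.25·(-0.356675) = 0.2330.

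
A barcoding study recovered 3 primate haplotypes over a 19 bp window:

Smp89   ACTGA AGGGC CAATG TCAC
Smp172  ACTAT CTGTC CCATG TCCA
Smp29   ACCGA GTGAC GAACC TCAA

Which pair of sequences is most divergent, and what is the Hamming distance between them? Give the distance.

10

Pairwise Hamming distances:
  Smp89 vs Smp172: 8
  Smp89 vs Smp29: 8
  Smp172 vs Smp29: 10
The largest is 10, between Smp172 and Smp29.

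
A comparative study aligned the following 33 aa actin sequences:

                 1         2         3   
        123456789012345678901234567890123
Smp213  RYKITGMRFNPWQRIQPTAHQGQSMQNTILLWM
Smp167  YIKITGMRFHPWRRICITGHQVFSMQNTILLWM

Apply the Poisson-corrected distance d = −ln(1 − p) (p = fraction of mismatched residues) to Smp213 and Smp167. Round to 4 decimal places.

The sequences differ at positions 1 (R/Y), 2 (Y/I), 10 (N/H), 13 (Q/R), 16 (Q/C), 17 (P/I), 19 (A/G), 22 (G/V), 23 (Q/F).
p = 9/33 = 0.272727.
d = −ln(1 − 0.272727) = −ln(0.727273) = 0.3185.

0.3185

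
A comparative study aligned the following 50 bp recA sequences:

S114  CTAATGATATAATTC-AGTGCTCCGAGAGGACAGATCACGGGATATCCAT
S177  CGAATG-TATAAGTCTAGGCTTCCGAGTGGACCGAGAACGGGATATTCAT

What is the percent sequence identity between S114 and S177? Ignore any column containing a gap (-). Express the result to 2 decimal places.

79.17%

Excluding the 2 gap columns leaves 48 comparable sites.
The sequences differ at positions 2 (T/G), 13 (T/G), 19 (T/G), 20 (G/C), 21 (C/T), 28 (A/T), 33 (A/C), 36 (T/G), 37 (C/A), 47 (C/T).
38 of the 48 comparable sites match, so the percent identity is 38/48 × 100 = 79.17%.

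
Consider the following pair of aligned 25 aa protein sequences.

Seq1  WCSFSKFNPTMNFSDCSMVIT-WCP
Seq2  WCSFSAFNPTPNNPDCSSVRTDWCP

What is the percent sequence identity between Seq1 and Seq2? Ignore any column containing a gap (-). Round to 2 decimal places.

75.00%

Excluding the 1 gap column leaves 24 comparable sites.
The sequences differ at positions 6 (K/A), 11 (M/P), 13 (F/N), 14 (S/P), 18 (M/S), 20 (I/R).
18 of the 24 comparable sites match, so the percent identity is 18/24 × 100 = 75.00%.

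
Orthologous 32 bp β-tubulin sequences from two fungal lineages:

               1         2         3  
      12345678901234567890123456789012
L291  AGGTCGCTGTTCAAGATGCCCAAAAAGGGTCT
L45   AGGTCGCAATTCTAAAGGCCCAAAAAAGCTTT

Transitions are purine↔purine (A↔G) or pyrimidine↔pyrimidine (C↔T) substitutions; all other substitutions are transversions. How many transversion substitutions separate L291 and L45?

4

Differing sites — 8:T/A (Tv); 9:G/A (Ti); 13:A/T (Tv); 15:G/A (Ti); 17:T/G (Tv); 27:G/A (Ti); 29:G/C (Tv); 31:C/T (Ti).
Of the 8 differences, 4 transitions and 4 transversions, so the answer is 4.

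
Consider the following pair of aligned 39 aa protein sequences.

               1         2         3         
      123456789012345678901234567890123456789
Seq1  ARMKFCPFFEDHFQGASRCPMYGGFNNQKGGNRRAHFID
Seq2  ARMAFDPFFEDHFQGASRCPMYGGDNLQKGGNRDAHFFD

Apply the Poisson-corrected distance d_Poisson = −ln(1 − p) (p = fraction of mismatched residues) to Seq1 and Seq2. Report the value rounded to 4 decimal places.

0.1671

Differing sites — 4:K/A; 6:C/D; 25:F/D; 27:N/L; 34:R/D; 38:I/F.
p = 6/39 = 0.153846.
d = −ln(1 − 0.153846) = −ln(0.846154) = 0.1671.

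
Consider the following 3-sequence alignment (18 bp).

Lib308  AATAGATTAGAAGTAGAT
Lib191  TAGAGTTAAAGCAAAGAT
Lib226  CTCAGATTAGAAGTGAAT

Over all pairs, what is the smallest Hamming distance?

5

Pairwise Hamming distances:
  Lib308 vs Lib191: 9
  Lib308 vs Lib226: 5
  Lib191 vs Lib226: 12
The smallest is 5, between Lib308 and Lib226.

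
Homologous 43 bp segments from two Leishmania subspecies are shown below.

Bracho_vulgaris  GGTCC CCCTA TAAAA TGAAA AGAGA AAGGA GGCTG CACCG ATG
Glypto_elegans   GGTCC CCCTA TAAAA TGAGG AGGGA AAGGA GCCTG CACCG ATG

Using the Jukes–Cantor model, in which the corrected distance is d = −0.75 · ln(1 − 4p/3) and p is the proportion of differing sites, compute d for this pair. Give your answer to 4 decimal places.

Differing sites — 19:A/G; 20:A/G; 23:A/G; 32:G/C.
p = 4/43 = 0.093023.
d = −0.75 · ln(1 − (4/3)·0.093023) = −0.75 · ln(0.875969) = −0.75 · (-0.132425) = 0.0993.

0.0993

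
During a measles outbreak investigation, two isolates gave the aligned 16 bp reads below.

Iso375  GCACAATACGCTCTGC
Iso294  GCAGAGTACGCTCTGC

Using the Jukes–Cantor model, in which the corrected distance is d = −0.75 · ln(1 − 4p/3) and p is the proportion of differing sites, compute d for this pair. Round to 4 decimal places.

0.1367

Differing sites — 4:C/G; 6:A/G.
p = 2/16 = 0.125000.
d = −0.75 · ln(1 − (4/3)·0.125000) = −0.75 · ln(0.833333) = −0.75 · (-0.182322) = 0.1367.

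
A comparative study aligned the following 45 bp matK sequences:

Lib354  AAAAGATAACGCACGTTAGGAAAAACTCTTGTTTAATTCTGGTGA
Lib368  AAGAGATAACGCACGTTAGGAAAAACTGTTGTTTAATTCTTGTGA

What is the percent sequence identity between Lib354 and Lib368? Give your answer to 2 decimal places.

Differing sites — 3:A/G; 28:C/G; 41:G/T.
42 of the 45 sites match, so the percent identity is 42/45 × 100 = 93.33%.

93.33%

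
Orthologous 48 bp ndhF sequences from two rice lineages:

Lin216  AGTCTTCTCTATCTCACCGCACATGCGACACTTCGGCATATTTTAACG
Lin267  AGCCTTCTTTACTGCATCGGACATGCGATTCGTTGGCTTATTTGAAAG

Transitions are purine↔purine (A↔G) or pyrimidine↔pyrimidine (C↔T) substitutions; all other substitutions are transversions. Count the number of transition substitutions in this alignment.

7

Differing sites — 3:T/C (Ti); 9:C/T (Ti); 12:T/C (Ti); 13:C/T (Ti); 14:T/G (Tv); 17:C/T (Ti); 20:C/G (Tv); 29:C/T (Ti); 30:A/T (Tv); 32:T/G (Tv); 34:C/T (Ti); 38:A/T (Tv); 44:T/G (Tv); 47:C/A (Tv).
Of the 14 differences, 7 transitions and 7 transversions, so the answer is 7.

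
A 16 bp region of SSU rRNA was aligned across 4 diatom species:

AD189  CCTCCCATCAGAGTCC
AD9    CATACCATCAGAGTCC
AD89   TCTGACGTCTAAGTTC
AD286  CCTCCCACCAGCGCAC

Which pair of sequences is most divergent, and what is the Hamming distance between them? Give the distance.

10

Pairwise Hamming distances:
  AD189 vs AD9: 2
  AD189 vs AD89: 7
  AD189 vs AD286: 4
  AD9 vs AD89: 8
  AD9 vs AD286: 6
  AD89 vs AD286: 10
The largest is 10, between AD89 and AD286.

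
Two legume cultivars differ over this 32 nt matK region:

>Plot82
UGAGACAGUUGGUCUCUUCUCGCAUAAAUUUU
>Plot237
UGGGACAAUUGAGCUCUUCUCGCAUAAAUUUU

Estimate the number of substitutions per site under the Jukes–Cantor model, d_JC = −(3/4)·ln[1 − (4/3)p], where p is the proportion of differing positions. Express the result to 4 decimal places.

Mismatches occur at site 3 (A↔G), site 8 (G↔A), site 12 (G↔A), site 13 (U↔G).
p = 4/32 = 0.125000.
d = −0.75 · ln(1 − (4/3)·0.125000) = −0.75 · ln(0.833333) = −0.75 · (-0.182322) = 0.1367.

0.1367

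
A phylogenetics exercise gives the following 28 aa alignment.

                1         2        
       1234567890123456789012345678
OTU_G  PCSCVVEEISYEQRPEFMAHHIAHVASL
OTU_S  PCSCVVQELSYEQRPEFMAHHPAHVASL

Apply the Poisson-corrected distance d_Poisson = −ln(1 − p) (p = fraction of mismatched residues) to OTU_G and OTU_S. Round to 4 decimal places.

0.1133

Differing sites — 7:E/Q; 9:I/L; 22:I/P.
p = 3/28 = 0.107143.
d = −ln(1 − 0.107143) = −ln(0.892857) = 0.1133.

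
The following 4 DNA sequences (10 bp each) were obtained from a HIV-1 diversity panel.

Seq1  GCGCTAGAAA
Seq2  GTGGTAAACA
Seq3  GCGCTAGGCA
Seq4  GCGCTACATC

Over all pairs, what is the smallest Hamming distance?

Pairwise Hamming distances:
  Seq1 vs Seq2: 4
  Seq1 vs Seq3: 2
  Seq1 vs Seq4: 3
  Seq2 vs Seq3: 4
  Seq2 vs Seq4: 5
  Seq3 vs Seq4: 4
The smallest is 2, between Seq1 and Seq3.

2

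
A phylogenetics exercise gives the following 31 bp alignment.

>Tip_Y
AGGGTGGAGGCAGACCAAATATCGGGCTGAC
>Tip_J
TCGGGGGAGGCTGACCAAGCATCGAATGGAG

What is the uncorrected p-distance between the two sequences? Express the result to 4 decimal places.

Mismatches occur at site 1 (A→T), site 2 (G→C), site 5 (T→G), site 12 (A→T), site 19 (A→G), site 20 (T→C), site 25 (G→A), site 26 (G→A), site 27 (C→T), site 28 (T→G), site 31 (C→G).
There are 11 differences over 31 sites, so p = 11/31 = 0.3548.

0.3548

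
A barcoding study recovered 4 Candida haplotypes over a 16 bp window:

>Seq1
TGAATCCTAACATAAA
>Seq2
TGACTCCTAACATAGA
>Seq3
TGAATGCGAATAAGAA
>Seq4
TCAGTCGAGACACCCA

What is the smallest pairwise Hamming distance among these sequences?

2

Pairwise Hamming distances:
  Seq1 vs Seq2: 2
  Seq1 vs Seq3: 5
  Seq1 vs Seq4: 8
  Seq2 vs Seq3: 7
  Seq2 vs Seq4: 8
  Seq3 vs Seq4: 10
The smallest is 2, between Seq1 and Seq2.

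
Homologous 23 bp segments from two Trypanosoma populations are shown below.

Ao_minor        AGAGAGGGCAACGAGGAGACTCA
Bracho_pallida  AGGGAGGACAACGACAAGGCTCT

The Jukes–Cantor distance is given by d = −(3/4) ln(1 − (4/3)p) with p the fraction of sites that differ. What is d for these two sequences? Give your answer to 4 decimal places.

0.3206

Differing sites — 3:A/G; 8:G/A; 15:G/C; 16:G/A; 19:A/G; 23:A/T.
p = 6/23 = 0.260870.
d = −0.75 · ln(1 − (4/3)·0.260870) = −0.75 · ln(0.652173) = −0.75 · (-0.427445) = 0.3206.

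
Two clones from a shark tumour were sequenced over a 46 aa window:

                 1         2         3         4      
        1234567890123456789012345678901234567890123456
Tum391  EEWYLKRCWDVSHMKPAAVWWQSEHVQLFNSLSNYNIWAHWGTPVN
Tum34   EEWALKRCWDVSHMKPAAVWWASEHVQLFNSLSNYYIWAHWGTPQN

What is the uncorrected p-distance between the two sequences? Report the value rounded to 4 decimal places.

Mismatches occur at site 4 (Y→A), site 22 (Q→A), site 36 (N→Y), site 45 (V→Q).
There are 4 differences over 46 sites, so p = 4/46 = 0.0870.

0.0870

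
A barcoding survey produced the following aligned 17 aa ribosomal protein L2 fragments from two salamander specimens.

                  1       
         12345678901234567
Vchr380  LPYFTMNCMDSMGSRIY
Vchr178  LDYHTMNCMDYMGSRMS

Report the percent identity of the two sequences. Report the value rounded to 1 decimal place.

Mismatches occur at site 2 (P→D), site 4 (F→H), site 11 (S→Y), site 16 (I→M), site 17 (Y→S).
12 of the 17 sites match, so the percent identity is 12/17 × 100 = 70.6%.

70.6%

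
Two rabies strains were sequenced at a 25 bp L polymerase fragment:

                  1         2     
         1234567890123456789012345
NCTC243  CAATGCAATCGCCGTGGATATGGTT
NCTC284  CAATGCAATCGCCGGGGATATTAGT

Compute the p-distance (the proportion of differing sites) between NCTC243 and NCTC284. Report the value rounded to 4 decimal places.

The sequences differ at positions 15 (T/G), 22 (G/T), 23 (G/A), 24 (T/G).
There are 4 differences over 25 sites, so p = 4/25 = 0.1600.

0.1600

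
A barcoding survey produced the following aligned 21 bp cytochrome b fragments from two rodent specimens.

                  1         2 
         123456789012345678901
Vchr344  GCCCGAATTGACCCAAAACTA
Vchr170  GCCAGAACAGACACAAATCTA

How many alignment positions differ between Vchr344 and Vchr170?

5

The sequences differ at positions 4 (C/A), 8 (T/C), 9 (T/A), 13 (C/A), 18 (A/T).
That gives 5 mismatches out of 21 aligned sites, so the Hamming distance is 5.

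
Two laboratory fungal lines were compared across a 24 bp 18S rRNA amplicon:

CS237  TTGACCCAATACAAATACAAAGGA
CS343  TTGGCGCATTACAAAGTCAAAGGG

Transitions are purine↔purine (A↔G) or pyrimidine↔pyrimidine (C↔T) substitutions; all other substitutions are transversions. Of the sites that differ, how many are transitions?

Differing sites — 4:A/G (Ti); 6:C/G (Tv); 9:A/T (Tv); 16:T/G (Tv); 17:A/T (Tv); 24:A/G (Ti).
Of the 6 differences, 2 transitions and 4 transversions, so the answer is 2.

2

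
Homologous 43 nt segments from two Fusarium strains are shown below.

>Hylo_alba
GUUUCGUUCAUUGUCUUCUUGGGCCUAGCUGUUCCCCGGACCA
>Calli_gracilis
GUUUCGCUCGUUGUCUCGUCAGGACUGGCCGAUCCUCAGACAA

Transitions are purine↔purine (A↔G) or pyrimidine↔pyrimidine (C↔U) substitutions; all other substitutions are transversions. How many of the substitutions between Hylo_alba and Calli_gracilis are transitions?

9

Differing sites — 7:U/C (Ti); 10:A/G (Ti); 17:U/C (Ti); 18:C/G (Tv); 20:U/C (Ti); 21:G/A (Ti); 24:C/A (Tv); 27:A/G (Ti); 30:U/C (Ti); 32:U/A (Tv); 36:C/U (Ti); 38:G/A (Ti); 42:C/A (Tv).
Of the 13 differences, 9 transitions and 4 transversions, so the answer is 9.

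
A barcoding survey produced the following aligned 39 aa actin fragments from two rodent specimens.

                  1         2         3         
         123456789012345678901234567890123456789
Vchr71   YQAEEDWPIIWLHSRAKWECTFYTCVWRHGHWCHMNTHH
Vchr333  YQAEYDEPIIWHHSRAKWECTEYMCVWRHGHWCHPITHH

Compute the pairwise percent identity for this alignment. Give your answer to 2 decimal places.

Mismatches occur at site 5 (E→Y), site 7 (W→E), site 12 (L→H), site 22 (F→E), site 24 (T→M), site 35 (M→P), site 36 (N→I).
32 of the 39 sites match, so the percent identity is 32/39 × 100 = 82.05%.

82.05%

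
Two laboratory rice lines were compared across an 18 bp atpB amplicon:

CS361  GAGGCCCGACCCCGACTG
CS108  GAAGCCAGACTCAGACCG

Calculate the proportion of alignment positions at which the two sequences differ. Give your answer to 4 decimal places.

Differing sites — 3:G/A; 7:C/A; 11:C/T; 13:C/A; 17:T/C.
There are 5 differences over 18 sites, so p = 5/18 = 0.2778.

0.2778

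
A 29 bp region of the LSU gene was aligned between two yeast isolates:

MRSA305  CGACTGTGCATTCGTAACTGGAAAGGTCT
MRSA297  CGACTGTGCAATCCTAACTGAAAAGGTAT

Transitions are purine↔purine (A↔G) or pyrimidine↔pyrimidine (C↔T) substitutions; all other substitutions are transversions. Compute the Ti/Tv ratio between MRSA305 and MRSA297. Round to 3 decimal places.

Differing sites — 11:T/A (Tv); 14:G/C (Tv); 21:G/A (Ti); 28:C/A (Tv).
Of the 4 differences, 1 transition and 3 transversions, so Ti/Tv = 1/3 = 0.333.

0.333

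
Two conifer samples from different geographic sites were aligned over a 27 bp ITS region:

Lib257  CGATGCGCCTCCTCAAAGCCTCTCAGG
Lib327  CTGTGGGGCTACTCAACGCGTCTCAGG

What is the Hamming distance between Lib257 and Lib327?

7

Differing sites — 2:G/T; 3:A/G; 6:C/G; 8:C/G; 11:C/A; 17:A/C; 20:C/G.
That gives 7 mismatches out of 27 aligned sites, so the Hamming distance is 7.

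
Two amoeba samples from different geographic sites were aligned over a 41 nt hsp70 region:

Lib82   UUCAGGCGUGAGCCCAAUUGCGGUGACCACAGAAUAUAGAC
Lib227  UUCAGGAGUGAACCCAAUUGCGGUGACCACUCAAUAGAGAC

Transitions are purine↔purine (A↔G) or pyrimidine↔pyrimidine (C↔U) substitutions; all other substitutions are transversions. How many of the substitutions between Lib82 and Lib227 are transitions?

The sequences differ at positions 7 (C/A, transversion), 12 (G/A, transition), 31 (A/U, transversion), 32 (G/C, transversion), 37 (U/G, transversion).
Of the 5 differences, 1 transition and 4 transversions, so the answer is 1.

1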